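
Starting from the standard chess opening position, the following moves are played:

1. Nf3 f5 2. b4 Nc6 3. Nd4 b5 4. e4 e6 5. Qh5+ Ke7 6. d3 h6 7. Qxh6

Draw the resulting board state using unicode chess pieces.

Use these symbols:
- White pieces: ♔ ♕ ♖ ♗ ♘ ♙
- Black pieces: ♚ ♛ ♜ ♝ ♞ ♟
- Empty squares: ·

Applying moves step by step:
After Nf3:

♜ ♞ ♝ ♛ ♚ ♝ ♞ ♜
♟ ♟ ♟ ♟ ♟ ♟ ♟ ♟
· · · · · · · ·
· · · · · · · ·
· · · · · · · ·
· · · · · ♘ · ·
♙ ♙ ♙ ♙ ♙ ♙ ♙ ♙
♖ ♘ ♗ ♕ ♔ ♗ · ♖


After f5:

♜ ♞ ♝ ♛ ♚ ♝ ♞ ♜
♟ ♟ ♟ ♟ ♟ · ♟ ♟
· · · · · · · ·
· · · · · ♟ · ·
· · · · · · · ·
· · · · · ♘ · ·
♙ ♙ ♙ ♙ ♙ ♙ ♙ ♙
♖ ♘ ♗ ♕ ♔ ♗ · ♖


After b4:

♜ ♞ ♝ ♛ ♚ ♝ ♞ ♜
♟ ♟ ♟ ♟ ♟ · ♟ ♟
· · · · · · · ·
· · · · · ♟ · ·
· ♙ · · · · · ·
· · · · · ♘ · ·
♙ · ♙ ♙ ♙ ♙ ♙ ♙
♖ ♘ ♗ ♕ ♔ ♗ · ♖


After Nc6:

♜ · ♝ ♛ ♚ ♝ ♞ ♜
♟ ♟ ♟ ♟ ♟ · ♟ ♟
· · ♞ · · · · ·
· · · · · ♟ · ·
· ♙ · · · · · ·
· · · · · ♘ · ·
♙ · ♙ ♙ ♙ ♙ ♙ ♙
♖ ♘ ♗ ♕ ♔ ♗ · ♖


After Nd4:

♜ · ♝ ♛ ♚ ♝ ♞ ♜
♟ ♟ ♟ ♟ ♟ · ♟ ♟
· · ♞ · · · · ·
· · · · · ♟ · ·
· ♙ · ♘ · · · ·
· · · · · · · ·
♙ · ♙ ♙ ♙ ♙ ♙ ♙
♖ ♘ ♗ ♕ ♔ ♗ · ♖


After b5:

♜ · ♝ ♛ ♚ ♝ ♞ ♜
♟ · ♟ ♟ ♟ · ♟ ♟
· · ♞ · · · · ·
· ♟ · · · ♟ · ·
· ♙ · ♘ · · · ·
· · · · · · · ·
♙ · ♙ ♙ ♙ ♙ ♙ ♙
♖ ♘ ♗ ♕ ♔ ♗ · ♖


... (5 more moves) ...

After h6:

♜ · ♝ ♛ · ♝ ♞ ♜
♟ · ♟ ♟ ♚ · ♟ ·
· · ♞ · ♟ · · ♟
· ♟ · · · ♟ · ♕
· ♙ · ♘ ♙ · · ·
· · · ♙ · · · ·
♙ · ♙ · · ♙ ♙ ♙
♖ ♘ ♗ · ♔ ♗ · ♖


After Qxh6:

♜ · ♝ ♛ · ♝ ♞ ♜
♟ · ♟ ♟ ♚ · ♟ ·
· · ♞ · ♟ · · ♕
· ♟ · · · ♟ · ·
· ♙ · ♘ ♙ · · ·
· · · ♙ · · · ·
♙ · ♙ · · ♙ ♙ ♙
♖ ♘ ♗ · ♔ ♗ · ♖



  a b c d e f g h
  ─────────────────
8│♜ · ♝ ♛ · ♝ ♞ ♜│8
7│♟ · ♟ ♟ ♚ · ♟ ·│7
6│· · ♞ · ♟ · · ♕│6
5│· ♟ · · · ♟ · ·│5
4│· ♙ · ♘ ♙ · · ·│4
3│· · · ♙ · · · ·│3
2│♙ · ♙ · · ♙ ♙ ♙│2
1│♖ ♘ ♗ · ♔ ♗ · ♖│1
  ─────────────────
  a b c d e f g h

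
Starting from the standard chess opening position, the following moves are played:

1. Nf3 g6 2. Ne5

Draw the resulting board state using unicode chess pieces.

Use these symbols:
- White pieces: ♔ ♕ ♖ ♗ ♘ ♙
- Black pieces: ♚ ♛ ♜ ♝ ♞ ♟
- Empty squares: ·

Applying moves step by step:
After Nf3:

♜ ♞ ♝ ♛ ♚ ♝ ♞ ♜
♟ ♟ ♟ ♟ ♟ ♟ ♟ ♟
· · · · · · · ·
· · · · · · · ·
· · · · · · · ·
· · · · · ♘ · ·
♙ ♙ ♙ ♙ ♙ ♙ ♙ ♙
♖ ♘ ♗ ♕ ♔ ♗ · ♖


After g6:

♜ ♞ ♝ ♛ ♚ ♝ ♞ ♜
♟ ♟ ♟ ♟ ♟ ♟ · ♟
· · · · · · ♟ ·
· · · · · · · ·
· · · · · · · ·
· · · · · ♘ · ·
♙ ♙ ♙ ♙ ♙ ♙ ♙ ♙
♖ ♘ ♗ ♕ ♔ ♗ · ♖


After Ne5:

♜ ♞ ♝ ♛ ♚ ♝ ♞ ♜
♟ ♟ ♟ ♟ ♟ ♟ · ♟
· · · · · · ♟ ·
· · · · ♘ · · ·
· · · · · · · ·
· · · · · · · ·
♙ ♙ ♙ ♙ ♙ ♙ ♙ ♙
♖ ♘ ♗ ♕ ♔ ♗ · ♖



  a b c d e f g h
  ─────────────────
8│♜ ♞ ♝ ♛ ♚ ♝ ♞ ♜│8
7│♟ ♟ ♟ ♟ ♟ ♟ · ♟│7
6│· · · · · · ♟ ·│6
5│· · · · ♘ · · ·│5
4│· · · · · · · ·│4
3│· · · · · · · ·│3
2│♙ ♙ ♙ ♙ ♙ ♙ ♙ ♙│2
1│♖ ♘ ♗ ♕ ♔ ♗ · ♖│1
  ─────────────────
  a b c d e f g h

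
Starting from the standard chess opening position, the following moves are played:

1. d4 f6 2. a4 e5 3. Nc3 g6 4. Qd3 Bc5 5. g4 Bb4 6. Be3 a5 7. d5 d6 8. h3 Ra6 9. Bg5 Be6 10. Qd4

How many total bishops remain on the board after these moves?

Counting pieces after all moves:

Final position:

  a b c d e f g h
  ─────────────────
8│· ♞ · ♛ ♚ · ♞ ♜│8
7│· ♟ ♟ · · · · ♟│7
6│♜ · · ♟ ♝ ♟ ♟ ·│6
5│♟ · · ♙ ♟ · ♗ ·│5
4│♙ ♝ · ♕ · · ♙ ·│4
3│· · ♘ · · · · ♙│3
2│· ♙ ♙ · ♙ ♙ · ·│2
1│♖ · · · ♔ ♗ ♘ ♖│1
  ─────────────────
  a b c d e f g h


4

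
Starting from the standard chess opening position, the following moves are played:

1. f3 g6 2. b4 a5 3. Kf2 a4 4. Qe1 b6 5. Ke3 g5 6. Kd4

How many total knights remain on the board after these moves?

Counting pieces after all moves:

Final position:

  a b c d e f g h
  ─────────────────
8│♜ ♞ ♝ ♛ ♚ ♝ ♞ ♜│8
7│· · ♟ ♟ ♟ ♟ · ♟│7
6│· ♟ · · · · · ·│6
5│· · · · · · ♟ ·│5
4│♟ ♙ · ♔ · · · ·│4
3│· · · · · ♙ · ·│3
2│♙ · ♙ ♙ ♙ · ♙ ♙│2
1│♖ ♘ ♗ · ♕ ♗ ♘ ♖│1
  ─────────────────
  a b c d e f g h


4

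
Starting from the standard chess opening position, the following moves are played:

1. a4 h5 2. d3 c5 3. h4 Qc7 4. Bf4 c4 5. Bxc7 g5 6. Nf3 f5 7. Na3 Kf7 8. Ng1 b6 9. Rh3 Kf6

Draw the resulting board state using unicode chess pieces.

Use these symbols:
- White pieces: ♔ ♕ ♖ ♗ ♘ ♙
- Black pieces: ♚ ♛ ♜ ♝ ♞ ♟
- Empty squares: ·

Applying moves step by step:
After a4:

♜ ♞ ♝ ♛ ♚ ♝ ♞ ♜
♟ ♟ ♟ ♟ ♟ ♟ ♟ ♟
· · · · · · · ·
· · · · · · · ·
♙ · · · · · · ·
· · · · · · · ·
· ♙ ♙ ♙ ♙ ♙ ♙ ♙
♖ ♘ ♗ ♕ ♔ ♗ ♘ ♖


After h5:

♜ ♞ ♝ ♛ ♚ ♝ ♞ ♜
♟ ♟ ♟ ♟ ♟ ♟ ♟ ·
· · · · · · · ·
· · · · · · · ♟
♙ · · · · · · ·
· · · · · · · ·
· ♙ ♙ ♙ ♙ ♙ ♙ ♙
♖ ♘ ♗ ♕ ♔ ♗ ♘ ♖


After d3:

♜ ♞ ♝ ♛ ♚ ♝ ♞ ♜
♟ ♟ ♟ ♟ ♟ ♟ ♟ ·
· · · · · · · ·
· · · · · · · ♟
♙ · · · · · · ·
· · · ♙ · · · ·
· ♙ ♙ · ♙ ♙ ♙ ♙
♖ ♘ ♗ ♕ ♔ ♗ ♘ ♖


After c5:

♜ ♞ ♝ ♛ ♚ ♝ ♞ ♜
♟ ♟ · ♟ ♟ ♟ ♟ ·
· · · · · · · ·
· · ♟ · · · · ♟
♙ · · · · · · ·
· · · ♙ · · · ·
· ♙ ♙ · ♙ ♙ ♙ ♙
♖ ♘ ♗ ♕ ♔ ♗ ♘ ♖


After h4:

♜ ♞ ♝ ♛ ♚ ♝ ♞ ♜
♟ ♟ · ♟ ♟ ♟ ♟ ·
· · · · · · · ·
· · ♟ · · · · ♟
♙ · · · · · · ♙
· · · ♙ · · · ·
· ♙ ♙ · ♙ ♙ ♙ ·
♖ ♘ ♗ ♕ ♔ ♗ ♘ ♖


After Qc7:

♜ ♞ ♝ · ♚ ♝ ♞ ♜
♟ ♟ ♛ ♟ ♟ ♟ ♟ ·
· · · · · · · ·
· · ♟ · · · · ♟
♙ · · · · · · ♙
· · · ♙ · · · ·
· ♙ ♙ · ♙ ♙ ♙ ·
♖ ♘ ♗ ♕ ♔ ♗ ♘ ♖


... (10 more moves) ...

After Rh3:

♜ ♞ ♝ · · ♝ ♞ ♜
♟ · ♗ ♟ ♟ ♚ · ·
· ♟ · · · · · ·
· · · · · ♟ ♟ ♟
♙ · ♟ · · · · ♙
♘ · · ♙ · · · ♖
· ♙ ♙ · ♙ ♙ ♙ ·
♖ · · ♕ ♔ ♗ ♘ ·


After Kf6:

♜ ♞ ♝ · · ♝ ♞ ♜
♟ · ♗ ♟ ♟ · · ·
· ♟ · · · ♚ · ·
· · · · · ♟ ♟ ♟
♙ · ♟ · · · · ♙
♘ · · ♙ · · · ♖
· ♙ ♙ · ♙ ♙ ♙ ·
♖ · · ♕ ♔ ♗ ♘ ·



  a b c d e f g h
  ─────────────────
8│♜ ♞ ♝ · · ♝ ♞ ♜│8
7│♟ · ♗ ♟ ♟ · · ·│7
6│· ♟ · · · ♚ · ·│6
5│· · · · · ♟ ♟ ♟│5
4│♙ · ♟ · · · · ♙│4
3│♘ · · ♙ · · · ♖│3
2│· ♙ ♙ · ♙ ♙ ♙ ·│2
1│♖ · · ♕ ♔ ♗ ♘ ·│1
  ─────────────────
  a b c d e f g h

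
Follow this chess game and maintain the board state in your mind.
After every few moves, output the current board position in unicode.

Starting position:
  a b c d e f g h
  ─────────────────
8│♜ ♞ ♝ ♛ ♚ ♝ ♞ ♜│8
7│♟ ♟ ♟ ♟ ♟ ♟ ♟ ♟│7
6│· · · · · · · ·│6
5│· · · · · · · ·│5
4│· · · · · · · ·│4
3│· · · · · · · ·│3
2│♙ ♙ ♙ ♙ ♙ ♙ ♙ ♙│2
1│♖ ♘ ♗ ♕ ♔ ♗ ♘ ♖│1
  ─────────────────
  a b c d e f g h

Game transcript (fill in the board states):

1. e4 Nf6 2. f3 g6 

  a b c d e f g h
  ─────────────────
8│♜ ♞ ♝ ♛ ♚ ♝ · ♜│8
7│♟ ♟ ♟ ♟ ♟ ♟ · ♟│7
6│· · · · · ♞ ♟ ·│6
5│· · · · · · · ·│5
4│· · · · ♙ · · ·│4
3│· · · · · ♙ · ·│3
2│♙ ♙ ♙ ♙ · · ♙ ♙│2
1│♖ ♘ ♗ ♕ ♔ ♗ ♘ ♖│1
  ─────────────────
  a b c d e f g h

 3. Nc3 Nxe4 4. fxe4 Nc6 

  a b c d e f g h
  ─────────────────
8│♜ · ♝ ♛ ♚ ♝ · ♜│8
7│♟ ♟ ♟ ♟ ♟ ♟ · ♟│7
6│· · ♞ · · · ♟ ·│6
5│· · · · · · · ·│5
4│· · · · ♙ · · ·│4
3│· · ♘ · · · · ·│3
2│♙ ♙ ♙ ♙ · · ♙ ♙│2
1│♖ · ♗ ♕ ♔ ♗ ♘ ♖│1
  ─────────────────
  a b c d e f g h

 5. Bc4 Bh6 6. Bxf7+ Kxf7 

  a b c d e f g h
  ─────────────────
8│♜ · ♝ ♛ · · · ♜│8
7│♟ ♟ ♟ ♟ ♟ ♚ · ♟│7
6│· · ♞ · · · ♟ ♝│6
5│· · · · · · · ·│5
4│· · · · ♙ · · ·│4
3│· · ♘ · · · · ·│3
2│♙ ♙ ♙ ♙ · · ♙ ♙│2
1│♖ · ♗ ♕ ♔ · ♘ ♖│1
  ─────────────────
  a b c d e f g h

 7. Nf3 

  a b c d e f g h
  ─────────────────
8│♜ · ♝ ♛ · · · ♜│8
7│♟ ♟ ♟ ♟ ♟ ♚ · ♟│7
6│· · ♞ · · · ♟ ♝│6
5│· · · · · · · ·│5
4│· · · · ♙ · · ·│4
3│· · ♘ · · ♘ · ·│3
2│♙ ♙ ♙ ♙ · · ♙ ♙│2
1│♖ · ♗ ♕ ♔ · · ♖│1
  ─────────────────
  a b c d e f g h


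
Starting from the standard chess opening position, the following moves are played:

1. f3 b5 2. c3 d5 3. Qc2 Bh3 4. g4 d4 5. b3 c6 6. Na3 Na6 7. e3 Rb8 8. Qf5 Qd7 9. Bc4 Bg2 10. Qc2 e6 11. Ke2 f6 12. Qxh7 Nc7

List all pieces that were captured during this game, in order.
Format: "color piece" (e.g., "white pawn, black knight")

Tracking captures:
  Qxh7: captured black pawn

black pawn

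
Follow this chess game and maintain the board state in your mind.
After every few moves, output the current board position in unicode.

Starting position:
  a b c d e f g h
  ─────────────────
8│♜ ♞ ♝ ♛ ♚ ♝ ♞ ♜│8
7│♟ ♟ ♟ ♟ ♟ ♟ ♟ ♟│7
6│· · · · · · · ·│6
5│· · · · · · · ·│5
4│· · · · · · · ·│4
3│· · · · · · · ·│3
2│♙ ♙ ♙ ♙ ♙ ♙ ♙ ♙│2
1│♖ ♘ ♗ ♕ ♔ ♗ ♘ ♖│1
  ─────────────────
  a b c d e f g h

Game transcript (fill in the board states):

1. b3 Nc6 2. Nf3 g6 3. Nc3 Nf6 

  a b c d e f g h
  ─────────────────
8│♜ · ♝ ♛ ♚ ♝ · ♜│8
7│♟ ♟ ♟ ♟ ♟ ♟ · ♟│7
6│· · ♞ · · ♞ ♟ ·│6
5│· · · · · · · ·│5
4│· · · · · · · ·│4
3│· ♙ ♘ · · ♘ · ·│3
2│♙ · ♙ ♙ ♙ ♙ ♙ ♙│2
1│♖ · ♗ ♕ ♔ ♗ · ♖│1
  ─────────────────
  a b c d e f g h

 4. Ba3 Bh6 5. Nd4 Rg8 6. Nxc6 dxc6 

  a b c d e f g h
  ─────────────────
8│♜ · ♝ ♛ ♚ · ♜ ·│8
7│♟ ♟ ♟ · ♟ ♟ · ♟│7
6│· · ♟ · · ♞ ♟ ♝│6
5│· · · · · · · ·│5
4│· · · · · · · ·│4
3│♗ ♙ ♘ · · · · ·│3
2│♙ · ♙ ♙ ♙ ♙ ♙ ♙│2
1│♖ · · ♕ ♔ ♗ · ♖│1
  ─────────────────
  a b c d e f g h

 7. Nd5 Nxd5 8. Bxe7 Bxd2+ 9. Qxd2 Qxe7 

  a b c d e f g h
  ─────────────────
8│♜ · ♝ · ♚ · ♜ ·│8
7│♟ ♟ ♟ · ♛ ♟ · ♟│7
6│· · ♟ · · · ♟ ·│6
5│· · · ♞ · · · ·│5
4│· · · · · · · ·│4
3│· ♙ · · · · · ·│3
2│♙ · ♙ ♕ ♙ ♙ ♙ ♙│2
1│♖ · · · ♔ ♗ · ♖│1
  ─────────────────
  a b c d e f g h

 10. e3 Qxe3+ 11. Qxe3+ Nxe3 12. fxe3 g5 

  a b c d e f g h
  ─────────────────
8│♜ · ♝ · ♚ · ♜ ·│8
7│♟ ♟ ♟ · · ♟ · ♟│7
6│· · ♟ · · · · ·│6
5│· · · · · · ♟ ·│5
4│· · · · · · · ·│4
3│· ♙ · · ♙ · · ·│3
2│♙ · ♙ · · · ♙ ♙│2
1│♖ · · · ♔ ♗ · ♖│1
  ─────────────────
  a b c d e f g h

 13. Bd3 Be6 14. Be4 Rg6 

  a b c d e f g h
  ─────────────────
8│♜ · · · ♚ · · ·│8
7│♟ ♟ ♟ · · ♟ · ♟│7
6│· · ♟ · ♝ · ♜ ·│6
5│· · · · · · ♟ ·│5
4│· · · · ♗ · · ·│4
3│· ♙ · · ♙ · · ·│3
2│♙ · ♙ · · · ♙ ♙│2
1│♖ · · · ♔ · · ♖│1
  ─────────────────
  a b c d e f g h


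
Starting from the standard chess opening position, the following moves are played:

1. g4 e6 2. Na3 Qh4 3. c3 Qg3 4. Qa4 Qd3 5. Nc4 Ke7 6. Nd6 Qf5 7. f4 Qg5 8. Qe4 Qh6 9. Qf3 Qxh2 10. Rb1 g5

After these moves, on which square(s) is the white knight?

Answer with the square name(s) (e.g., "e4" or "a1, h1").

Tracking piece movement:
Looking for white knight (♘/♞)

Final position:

  a b c d e f g h
  ─────────────────
8│♜ ♞ ♝ · · ♝ ♞ ♜│8
7│♟ ♟ ♟ ♟ ♚ ♟ · ♟│7
6│· · · ♘ ♟ · · ·│6
5│· · · · · · ♟ ·│5
4│· · · · · ♙ ♙ ·│4
3│· · ♙ · · ♕ · ·│3
2│♙ ♙ · ♙ ♙ · · ♛│2
1│· ♖ ♗ · ♔ ♗ ♘ ♖│1
  ─────────────────
  a b c d e f g h


d6, g1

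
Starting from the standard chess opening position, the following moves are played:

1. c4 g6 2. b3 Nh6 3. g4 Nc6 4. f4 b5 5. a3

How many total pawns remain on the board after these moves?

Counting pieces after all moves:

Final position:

  a b c d e f g h
  ─────────────────
8│♜ · ♝ ♛ ♚ ♝ · ♜│8
7│♟ · ♟ ♟ ♟ ♟ · ♟│7
6│· · ♞ · · · ♟ ♞│6
5│· ♟ · · · · · ·│5
4│· · ♙ · · ♙ ♙ ·│4
3│♙ ♙ · · · · · ·│3
2│· · · ♙ ♙ · · ♙│2
1│♖ ♘ ♗ ♕ ♔ ♗ ♘ ♖│1
  ─────────────────
  a b c d e f g h


16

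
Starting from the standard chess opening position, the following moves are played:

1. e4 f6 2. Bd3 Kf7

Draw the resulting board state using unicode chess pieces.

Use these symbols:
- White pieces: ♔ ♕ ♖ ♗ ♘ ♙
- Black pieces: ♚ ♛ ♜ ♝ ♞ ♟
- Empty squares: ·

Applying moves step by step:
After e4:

♜ ♞ ♝ ♛ ♚ ♝ ♞ ♜
♟ ♟ ♟ ♟ ♟ ♟ ♟ ♟
· · · · · · · ·
· · · · · · · ·
· · · · ♙ · · ·
· · · · · · · ·
♙ ♙ ♙ ♙ · ♙ ♙ ♙
♖ ♘ ♗ ♕ ♔ ♗ ♘ ♖


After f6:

♜ ♞ ♝ ♛ ♚ ♝ ♞ ♜
♟ ♟ ♟ ♟ ♟ · ♟ ♟
· · · · · ♟ · ·
· · · · · · · ·
· · · · ♙ · · ·
· · · · · · · ·
♙ ♙ ♙ ♙ · ♙ ♙ ♙
♖ ♘ ♗ ♕ ♔ ♗ ♘ ♖


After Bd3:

♜ ♞ ♝ ♛ ♚ ♝ ♞ ♜
♟ ♟ ♟ ♟ ♟ · ♟ ♟
· · · · · ♟ · ·
· · · · · · · ·
· · · · ♙ · · ·
· · · ♗ · · · ·
♙ ♙ ♙ ♙ · ♙ ♙ ♙
♖ ♘ ♗ ♕ ♔ · ♘ ♖


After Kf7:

♜ ♞ ♝ ♛ · ♝ ♞ ♜
♟ ♟ ♟ ♟ ♟ ♚ ♟ ♟
· · · · · ♟ · ·
· · · · · · · ·
· · · · ♙ · · ·
· · · ♗ · · · ·
♙ ♙ ♙ ♙ · ♙ ♙ ♙
♖ ♘ ♗ ♕ ♔ · ♘ ♖



  a b c d e f g h
  ─────────────────
8│♜ ♞ ♝ ♛ · ♝ ♞ ♜│8
7│♟ ♟ ♟ ♟ ♟ ♚ ♟ ♟│7
6│· · · · · ♟ · ·│6
5│· · · · · · · ·│5
4│· · · · ♙ · · ·│4
3│· · · ♗ · · · ·│3
2│♙ ♙ ♙ ♙ · ♙ ♙ ♙│2
1│♖ ♘ ♗ ♕ ♔ · ♘ ♖│1
  ─────────────────
  a b c d e f g h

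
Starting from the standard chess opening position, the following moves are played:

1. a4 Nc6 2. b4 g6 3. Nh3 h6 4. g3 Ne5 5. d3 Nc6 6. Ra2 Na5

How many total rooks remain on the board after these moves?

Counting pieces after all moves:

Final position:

  a b c d e f g h
  ─────────────────
8│♜ · ♝ ♛ ♚ ♝ ♞ ♜│8
7│♟ ♟ ♟ ♟ ♟ ♟ · ·│7
6│· · · · · · ♟ ♟│6
5│♞ · · · · · · ·│5
4│♙ ♙ · · · · · ·│4
3│· · · ♙ · · ♙ ♘│3
2│♖ · ♙ · ♙ ♙ · ♙│2
1│· ♘ ♗ ♕ ♔ ♗ · ♖│1
  ─────────────────
  a b c d e f g h


4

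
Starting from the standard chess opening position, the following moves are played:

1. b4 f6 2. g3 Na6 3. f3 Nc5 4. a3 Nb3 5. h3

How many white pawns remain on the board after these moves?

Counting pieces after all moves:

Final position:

  a b c d e f g h
  ─────────────────
8│♜ · ♝ ♛ ♚ ♝ ♞ ♜│8
7│♟ ♟ ♟ ♟ ♟ · ♟ ♟│7
6│· · · · · ♟ · ·│6
5│· · · · · · · ·│5
4│· ♙ · · · · · ·│4
3│♙ ♞ · · · ♙ ♙ ♙│3
2│· · ♙ ♙ ♙ · · ·│2
1│♖ ♘ ♗ ♕ ♔ ♗ ♘ ♖│1
  ─────────────────
  a b c d e f g h


8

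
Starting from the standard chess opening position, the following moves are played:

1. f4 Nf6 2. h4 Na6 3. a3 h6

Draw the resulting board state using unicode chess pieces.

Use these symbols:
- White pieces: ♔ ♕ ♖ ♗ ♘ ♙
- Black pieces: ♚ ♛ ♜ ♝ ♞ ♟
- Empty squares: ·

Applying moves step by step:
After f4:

♜ ♞ ♝ ♛ ♚ ♝ ♞ ♜
♟ ♟ ♟ ♟ ♟ ♟ ♟ ♟
· · · · · · · ·
· · · · · · · ·
· · · · · ♙ · ·
· · · · · · · ·
♙ ♙ ♙ ♙ ♙ · ♙ ♙
♖ ♘ ♗ ♕ ♔ ♗ ♘ ♖


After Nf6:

♜ ♞ ♝ ♛ ♚ ♝ · ♜
♟ ♟ ♟ ♟ ♟ ♟ ♟ ♟
· · · · · ♞ · ·
· · · · · · · ·
· · · · · ♙ · ·
· · · · · · · ·
♙ ♙ ♙ ♙ ♙ · ♙ ♙
♖ ♘ ♗ ♕ ♔ ♗ ♘ ♖


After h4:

♜ ♞ ♝ ♛ ♚ ♝ · ♜
♟ ♟ ♟ ♟ ♟ ♟ ♟ ♟
· · · · · ♞ · ·
· · · · · · · ·
· · · · · ♙ · ♙
· · · · · · · ·
♙ ♙ ♙ ♙ ♙ · ♙ ·
♖ ♘ ♗ ♕ ♔ ♗ ♘ ♖


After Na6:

♜ · ♝ ♛ ♚ ♝ · ♜
♟ ♟ ♟ ♟ ♟ ♟ ♟ ♟
♞ · · · · ♞ · ·
· · · · · · · ·
· · · · · ♙ · ♙
· · · · · · · ·
♙ ♙ ♙ ♙ ♙ · ♙ ·
♖ ♘ ♗ ♕ ♔ ♗ ♘ ♖


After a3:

♜ · ♝ ♛ ♚ ♝ · ♜
♟ ♟ ♟ ♟ ♟ ♟ ♟ ♟
♞ · · · · ♞ · ·
· · · · · · · ·
· · · · · ♙ · ♙
♙ · · · · · · ·
· ♙ ♙ ♙ ♙ · ♙ ·
♖ ♘ ♗ ♕ ♔ ♗ ♘ ♖


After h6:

♜ · ♝ ♛ ♚ ♝ · ♜
♟ ♟ ♟ ♟ ♟ ♟ ♟ ·
♞ · · · · ♞ · ♟
· · · · · · · ·
· · · · · ♙ · ♙
♙ · · · · · · ·
· ♙ ♙ ♙ ♙ · ♙ ·
♖ ♘ ♗ ♕ ♔ ♗ ♘ ♖



  a b c d e f g h
  ─────────────────
8│♜ · ♝ ♛ ♚ ♝ · ♜│8
7│♟ ♟ ♟ ♟ ♟ ♟ ♟ ·│7
6│♞ · · · · ♞ · ♟│6
5│· · · · · · · ·│5
4│· · · · · ♙ · ♙│4
3│♙ · · · · · · ·│3
2│· ♙ ♙ ♙ ♙ · ♙ ·│2
1│♖ ♘ ♗ ♕ ♔ ♗ ♘ ♖│1
  ─────────────────
  a b c d e f g h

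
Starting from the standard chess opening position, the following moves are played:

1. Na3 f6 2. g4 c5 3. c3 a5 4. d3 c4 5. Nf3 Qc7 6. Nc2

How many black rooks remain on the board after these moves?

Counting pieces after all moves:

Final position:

  a b c d e f g h
  ─────────────────
8│♜ ♞ ♝ · ♚ ♝ ♞ ♜│8
7│· ♟ ♛ ♟ ♟ · ♟ ♟│7
6│· · · · · ♟ · ·│6
5│♟ · · · · · · ·│5
4│· · ♟ · · · ♙ ·│4
3│· · ♙ ♙ · ♘ · ·│3
2│♙ ♙ ♘ · ♙ ♙ · ♙│2
1│♖ · ♗ ♕ ♔ ♗ · ♖│1
  ─────────────────
  a b c d e f g h


2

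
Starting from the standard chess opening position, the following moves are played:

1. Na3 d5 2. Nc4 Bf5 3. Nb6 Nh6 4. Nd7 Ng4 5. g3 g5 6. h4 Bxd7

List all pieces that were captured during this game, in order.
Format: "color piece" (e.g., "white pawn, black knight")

Tracking captures:
  Bxd7: captured white knight

white knight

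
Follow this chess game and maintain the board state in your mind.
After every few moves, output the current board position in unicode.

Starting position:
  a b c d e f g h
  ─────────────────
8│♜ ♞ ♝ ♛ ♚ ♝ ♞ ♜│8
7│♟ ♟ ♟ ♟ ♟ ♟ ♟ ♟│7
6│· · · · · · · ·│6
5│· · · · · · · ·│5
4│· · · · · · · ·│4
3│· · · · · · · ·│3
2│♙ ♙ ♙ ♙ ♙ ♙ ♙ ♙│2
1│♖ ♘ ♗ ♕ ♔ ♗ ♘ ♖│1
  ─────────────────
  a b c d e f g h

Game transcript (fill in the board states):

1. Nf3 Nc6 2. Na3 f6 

  a b c d e f g h
  ─────────────────
8│♜ · ♝ ♛ ♚ ♝ ♞ ♜│8
7│♟ ♟ ♟ ♟ ♟ · ♟ ♟│7
6│· · ♞ · · ♟ · ·│6
5│· · · · · · · ·│5
4│· · · · · · · ·│4
3│♘ · · · · ♘ · ·│3
2│♙ ♙ ♙ ♙ ♙ ♙ ♙ ♙│2
1│♖ · ♗ ♕ ♔ ♗ · ♖│1
  ─────────────────
  a b c d e f g h

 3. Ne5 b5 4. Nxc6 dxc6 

  a b c d e f g h
  ─────────────────
8│♜ · ♝ ♛ ♚ ♝ ♞ ♜│8
7│♟ · ♟ · ♟ · ♟ ♟│7
6│· · ♟ · · ♟ · ·│6
5│· ♟ · · · · · ·│5
4│· · · · · · · ·│4
3│♘ · · · · · · ·│3
2│♙ ♙ ♙ ♙ ♙ ♙ ♙ ♙│2
1│♖ · ♗ ♕ ♔ ♗ · ♖│1
  ─────────────────
  a b c d e f g h

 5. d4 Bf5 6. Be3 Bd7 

  a b c d e f g h
  ─────────────────
8│♜ · · ♛ ♚ ♝ ♞ ♜│8
7│♟ · ♟ ♝ ♟ · ♟ ♟│7
6│· · ♟ · · ♟ · ·│6
5│· ♟ · · · · · ·│5
4│· · · ♙ · · · ·│4
3│♘ · · · ♗ · · ·│3
2│♙ ♙ ♙ · ♙ ♙ ♙ ♙│2
1│♖ · · ♕ ♔ ♗ · ♖│1
  ─────────────────
  a b c d e f g h

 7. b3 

  a b c d e f g h
  ─────────────────
8│♜ · · ♛ ♚ ♝ ♞ ♜│8
7│♟ · ♟ ♝ ♟ · ♟ ♟│7
6│· · ♟ · · ♟ · ·│6
5│· ♟ · · · · · ·│5
4│· · · ♙ · · · ·│4
3│♘ ♙ · · ♗ · · ·│3
2│♙ · ♙ · ♙ ♙ ♙ ♙│2
1│♖ · · ♕ ♔ ♗ · ♖│1
  ─────────────────
  a b c d e f g h


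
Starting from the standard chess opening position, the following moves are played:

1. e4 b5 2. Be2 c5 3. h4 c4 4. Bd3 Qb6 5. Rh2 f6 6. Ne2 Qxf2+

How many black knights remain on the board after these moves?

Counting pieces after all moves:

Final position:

  a b c d e f g h
  ─────────────────
8│♜ ♞ ♝ · ♚ ♝ ♞ ♜│8
7│♟ · · ♟ ♟ · ♟ ♟│7
6│· · · · · ♟ · ·│6
5│· ♟ · · · · · ·│5
4│· · ♟ · ♙ · · ♙│4
3│· · · ♗ · · · ·│3
2│♙ ♙ ♙ ♙ ♘ ♛ ♙ ♖│2
1│♖ ♘ ♗ ♕ ♔ · · ·│1
  ─────────────────
  a b c d e f g h


2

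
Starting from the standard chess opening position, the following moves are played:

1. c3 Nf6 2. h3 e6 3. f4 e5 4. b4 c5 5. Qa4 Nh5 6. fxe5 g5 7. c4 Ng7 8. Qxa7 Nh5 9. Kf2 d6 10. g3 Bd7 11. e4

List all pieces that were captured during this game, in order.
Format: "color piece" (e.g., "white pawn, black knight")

Tracking captures:
  fxe5: captured black pawn
  Qxa7: captured black pawn

black pawn, black pawn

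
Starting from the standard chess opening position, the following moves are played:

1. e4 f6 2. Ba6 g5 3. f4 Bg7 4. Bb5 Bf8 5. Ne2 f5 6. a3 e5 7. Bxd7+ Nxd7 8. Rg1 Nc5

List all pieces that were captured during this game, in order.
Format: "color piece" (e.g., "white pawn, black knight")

Tracking captures:
  Bxd7+: captured black pawn
  Nxd7: captured white bishop

black pawn, white bishop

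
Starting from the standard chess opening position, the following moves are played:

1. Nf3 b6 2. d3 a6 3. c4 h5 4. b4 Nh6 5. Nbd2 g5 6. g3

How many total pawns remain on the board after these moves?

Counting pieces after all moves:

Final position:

  a b c d e f g h
  ─────────────────
8│♜ ♞ ♝ ♛ ♚ ♝ · ♜│8
7│· · ♟ ♟ ♟ ♟ · ·│7
6│♟ ♟ · · · · · ♞│6
5│· · · · · · ♟ ♟│5
4│· ♙ ♙ · · · · ·│4
3│· · · ♙ · ♘ ♙ ·│3
2│♙ · · ♘ ♙ ♙ · ♙│2
1│♖ · ♗ ♕ ♔ ♗ · ♖│1
  ─────────────────
  a b c d e f g h


16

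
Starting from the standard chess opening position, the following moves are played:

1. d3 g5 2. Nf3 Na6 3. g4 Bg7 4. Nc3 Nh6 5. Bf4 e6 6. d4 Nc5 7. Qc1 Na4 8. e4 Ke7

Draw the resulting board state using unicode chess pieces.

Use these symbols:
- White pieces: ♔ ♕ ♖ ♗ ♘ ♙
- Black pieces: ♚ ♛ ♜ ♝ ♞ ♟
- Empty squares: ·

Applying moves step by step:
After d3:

♜ ♞ ♝ ♛ ♚ ♝ ♞ ♜
♟ ♟ ♟ ♟ ♟ ♟ ♟ ♟
· · · · · · · ·
· · · · · · · ·
· · · · · · · ·
· · · ♙ · · · ·
♙ ♙ ♙ · ♙ ♙ ♙ ♙
♖ ♘ ♗ ♕ ♔ ♗ ♘ ♖


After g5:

♜ ♞ ♝ ♛ ♚ ♝ ♞ ♜
♟ ♟ ♟ ♟ ♟ ♟ · ♟
· · · · · · · ·
· · · · · · ♟ ·
· · · · · · · ·
· · · ♙ · · · ·
♙ ♙ ♙ · ♙ ♙ ♙ ♙
♖ ♘ ♗ ♕ ♔ ♗ ♘ ♖


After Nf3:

♜ ♞ ♝ ♛ ♚ ♝ ♞ ♜
♟ ♟ ♟ ♟ ♟ ♟ · ♟
· · · · · · · ·
· · · · · · ♟ ·
· · · · · · · ·
· · · ♙ · ♘ · ·
♙ ♙ ♙ · ♙ ♙ ♙ ♙
♖ ♘ ♗ ♕ ♔ ♗ · ♖


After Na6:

♜ · ♝ ♛ ♚ ♝ ♞ ♜
♟ ♟ ♟ ♟ ♟ ♟ · ♟
♞ · · · · · · ·
· · · · · · ♟ ·
· · · · · · · ·
· · · ♙ · ♘ · ·
♙ ♙ ♙ · ♙ ♙ ♙ ♙
♖ ♘ ♗ ♕ ♔ ♗ · ♖


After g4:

♜ · ♝ ♛ ♚ ♝ ♞ ♜
♟ ♟ ♟ ♟ ♟ ♟ · ♟
♞ · · · · · · ·
· · · · · · ♟ ·
· · · · · · ♙ ·
· · · ♙ · ♘ · ·
♙ ♙ ♙ · ♙ ♙ · ♙
♖ ♘ ♗ ♕ ♔ ♗ · ♖


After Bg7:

♜ · ♝ ♛ ♚ · ♞ ♜
♟ ♟ ♟ ♟ ♟ ♟ ♝ ♟
♞ · · · · · · ·
· · · · · · ♟ ·
· · · · · · ♙ ·
· · · ♙ · ♘ · ·
♙ ♙ ♙ · ♙ ♙ · ♙
♖ ♘ ♗ ♕ ♔ ♗ · ♖


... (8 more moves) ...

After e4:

♜ · ♝ ♛ ♚ · · ♜
♟ ♟ ♟ ♟ · ♟ ♝ ♟
· · · · ♟ · · ♞
· · · · · · ♟ ·
♞ · · ♙ ♙ ♗ ♙ ·
· · ♘ · · ♘ · ·
♙ ♙ ♙ · · ♙ · ♙
♖ · ♕ · ♔ ♗ · ♖


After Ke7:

♜ · ♝ ♛ · · · ♜
♟ ♟ ♟ ♟ ♚ ♟ ♝ ♟
· · · · ♟ · · ♞
· · · · · · ♟ ·
♞ · · ♙ ♙ ♗ ♙ ·
· · ♘ · · ♘ · ·
♙ ♙ ♙ · · ♙ · ♙
♖ · ♕ · ♔ ♗ · ♖



  a b c d e f g h
  ─────────────────
8│♜ · ♝ ♛ · · · ♜│8
7│♟ ♟ ♟ ♟ ♚ ♟ ♝ ♟│7
6│· · · · ♟ · · ♞│6
5│· · · · · · ♟ ·│5
4│♞ · · ♙ ♙ ♗ ♙ ·│4
3│· · ♘ · · ♘ · ·│3
2│♙ ♙ ♙ · · ♙ · ♙│2
1│♖ · ♕ · ♔ ♗ · ♖│1
  ─────────────────
  a b c d e f g h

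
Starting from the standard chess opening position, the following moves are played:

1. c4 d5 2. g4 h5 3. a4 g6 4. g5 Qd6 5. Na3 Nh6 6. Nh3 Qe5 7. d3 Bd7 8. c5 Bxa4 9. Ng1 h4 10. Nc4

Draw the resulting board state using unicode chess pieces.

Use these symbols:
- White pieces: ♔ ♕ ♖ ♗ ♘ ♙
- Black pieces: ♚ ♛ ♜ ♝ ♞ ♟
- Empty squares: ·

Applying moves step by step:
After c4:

♜ ♞ ♝ ♛ ♚ ♝ ♞ ♜
♟ ♟ ♟ ♟ ♟ ♟ ♟ ♟
· · · · · · · ·
· · · · · · · ·
· · ♙ · · · · ·
· · · · · · · ·
♙ ♙ · ♙ ♙ ♙ ♙ ♙
♖ ♘ ♗ ♕ ♔ ♗ ♘ ♖


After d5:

♜ ♞ ♝ ♛ ♚ ♝ ♞ ♜
♟ ♟ ♟ · ♟ ♟ ♟ ♟
· · · · · · · ·
· · · ♟ · · · ·
· · ♙ · · · · ·
· · · · · · · ·
♙ ♙ · ♙ ♙ ♙ ♙ ♙
♖ ♘ ♗ ♕ ♔ ♗ ♘ ♖


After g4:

♜ ♞ ♝ ♛ ♚ ♝ ♞ ♜
♟ ♟ ♟ · ♟ ♟ ♟ ♟
· · · · · · · ·
· · · ♟ · · · ·
· · ♙ · · · ♙ ·
· · · · · · · ·
♙ ♙ · ♙ ♙ ♙ · ♙
♖ ♘ ♗ ♕ ♔ ♗ ♘ ♖


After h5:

♜ ♞ ♝ ♛ ♚ ♝ ♞ ♜
♟ ♟ ♟ · ♟ ♟ ♟ ·
· · · · · · · ·
· · · ♟ · · · ♟
· · ♙ · · · ♙ ·
· · · · · · · ·
♙ ♙ · ♙ ♙ ♙ · ♙
♖ ♘ ♗ ♕ ♔ ♗ ♘ ♖


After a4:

♜ ♞ ♝ ♛ ♚ ♝ ♞ ♜
♟ ♟ ♟ · ♟ ♟ ♟ ·
· · · · · · · ·
· · · ♟ · · · ♟
♙ · ♙ · · · ♙ ·
· · · · · · · ·
· ♙ · ♙ ♙ ♙ · ♙
♖ ♘ ♗ ♕ ♔ ♗ ♘ ♖


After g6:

♜ ♞ ♝ ♛ ♚ ♝ ♞ ♜
♟ ♟ ♟ · ♟ ♟ · ·
· · · · · · ♟ ·
· · · ♟ · · · ♟
♙ · ♙ · · · ♙ ·
· · · · · · · ·
· ♙ · ♙ ♙ ♙ · ♙
♖ ♘ ♗ ♕ ♔ ♗ ♘ ♖


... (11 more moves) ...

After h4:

♜ ♞ · · ♚ ♝ · ♜
♟ ♟ ♟ · ♟ ♟ · ·
· · · · · · ♟ ♞
· · ♙ ♟ ♛ · ♙ ·
♝ · · · · · · ♟
♘ · · ♙ · · · ·
· ♙ · · ♙ ♙ · ♙
♖ · ♗ ♕ ♔ ♗ ♘ ♖


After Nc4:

♜ ♞ · · ♚ ♝ · ♜
♟ ♟ ♟ · ♟ ♟ · ·
· · · · · · ♟ ♞
· · ♙ ♟ ♛ · ♙ ·
♝ · ♘ · · · · ♟
· · · ♙ · · · ·
· ♙ · · ♙ ♙ · ♙
♖ · ♗ ♕ ♔ ♗ ♘ ♖



  a b c d e f g h
  ─────────────────
8│♜ ♞ · · ♚ ♝ · ♜│8
7│♟ ♟ ♟ · ♟ ♟ · ·│7
6│· · · · · · ♟ ♞│6
5│· · ♙ ♟ ♛ · ♙ ·│5
4│♝ · ♘ · · · · ♟│4
3│· · · ♙ · · · ·│3
2│· ♙ · · ♙ ♙ · ♙│2
1│♖ · ♗ ♕ ♔ ♗ ♘ ♖│1
  ─────────────────
  a b c d e f g h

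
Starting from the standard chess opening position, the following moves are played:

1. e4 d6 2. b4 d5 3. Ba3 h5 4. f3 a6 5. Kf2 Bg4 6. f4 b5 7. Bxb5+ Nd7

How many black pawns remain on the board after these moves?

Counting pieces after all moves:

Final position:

  a b c d e f g h
  ─────────────────
8│♜ · · ♛ ♚ ♝ ♞ ♜│8
7│· · ♟ ♞ ♟ ♟ ♟ ·│7
6│♟ · · · · · · ·│6
5│· ♗ · ♟ · · · ♟│5
4│· ♙ · · ♙ ♙ ♝ ·│4
3│♗ · · · · · · ·│3
2│♙ · ♙ ♙ · ♔ ♙ ♙│2
1│♖ ♘ · ♕ · · ♘ ♖│1
  ─────────────────
  a b c d e f g h


7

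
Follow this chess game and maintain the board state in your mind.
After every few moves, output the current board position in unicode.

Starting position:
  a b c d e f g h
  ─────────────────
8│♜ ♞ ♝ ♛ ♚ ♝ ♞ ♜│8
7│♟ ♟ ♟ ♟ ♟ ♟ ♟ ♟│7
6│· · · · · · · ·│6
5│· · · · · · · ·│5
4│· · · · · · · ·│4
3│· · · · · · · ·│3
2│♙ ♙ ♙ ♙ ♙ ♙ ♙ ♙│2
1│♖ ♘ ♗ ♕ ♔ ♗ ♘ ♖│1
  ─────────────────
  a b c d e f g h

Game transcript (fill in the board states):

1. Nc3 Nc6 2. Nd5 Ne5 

  a b c d e f g h
  ─────────────────
8│♜ · ♝ ♛ ♚ ♝ ♞ ♜│8
7│♟ ♟ ♟ ♟ ♟ ♟ ♟ ♟│7
6│· · · · · · · ·│6
5│· · · ♘ ♞ · · ·│5
4│· · · · · · · ·│4
3│· · · · · · · ·│3
2│♙ ♙ ♙ ♙ ♙ ♙ ♙ ♙│2
1│♖ · ♗ ♕ ♔ ♗ ♘ ♖│1
  ─────────────────
  a b c d e f g h

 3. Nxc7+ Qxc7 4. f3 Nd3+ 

  a b c d e f g h
  ─────────────────
8│♜ · ♝ · ♚ ♝ ♞ ♜│8
7│♟ ♟ ♛ ♟ ♟ ♟ ♟ ♟│7
6│· · · · · · · ·│6
5│· · · · · · · ·│5
4│· · · · · · · ·│4
3│· · · ♞ · ♙ · ·│3
2│♙ ♙ ♙ ♙ ♙ · ♙ ♙│2
1│♖ · ♗ ♕ ♔ ♗ ♘ ♖│1
  ─────────────────
  a b c d e f g h

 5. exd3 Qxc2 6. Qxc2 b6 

  a b c d e f g h
  ─────────────────
8│♜ · ♝ · ♚ ♝ ♞ ♜│8
7│♟ · · ♟ ♟ ♟ ♟ ♟│7
6│· ♟ · · · · · ·│6
5│· · · · · · · ·│5
4│· · · · · · · ·│4
3│· · · ♙ · ♙ · ·│3
2│♙ ♙ ♕ ♙ · · ♙ ♙│2
1│♖ · ♗ · ♔ ♗ ♘ ♖│1
  ─────────────────
  a b c d e f g h



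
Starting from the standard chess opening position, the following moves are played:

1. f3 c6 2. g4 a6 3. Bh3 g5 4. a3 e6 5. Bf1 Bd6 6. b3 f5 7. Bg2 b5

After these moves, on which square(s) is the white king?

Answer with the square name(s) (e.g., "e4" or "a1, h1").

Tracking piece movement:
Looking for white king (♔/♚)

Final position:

  a b c d e f g h
  ─────────────────
8│♜ ♞ ♝ ♛ ♚ · ♞ ♜│8
7│· · · ♟ · · · ♟│7
6│♟ · ♟ ♝ ♟ · · ·│6
5│· ♟ · · · ♟ ♟ ·│5
4│· · · · · · ♙ ·│4
3│♙ ♙ · · · ♙ · ·│3
2│· · ♙ ♙ ♙ · ♗ ♙│2
1│♖ ♘ ♗ ♕ ♔ · ♘ ♖│1
  ─────────────────
  a b c d e f g h


e1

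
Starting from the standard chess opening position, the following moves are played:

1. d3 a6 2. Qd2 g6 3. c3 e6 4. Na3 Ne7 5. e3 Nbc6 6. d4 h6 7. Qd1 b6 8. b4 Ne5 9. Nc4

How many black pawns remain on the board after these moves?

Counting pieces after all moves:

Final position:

  a b c d e f g h
  ─────────────────
8│♜ · ♝ ♛ ♚ ♝ · ♜│8
7│· · ♟ ♟ ♞ ♟ · ·│7
6│♟ ♟ · · ♟ · ♟ ♟│6
5│· · · · ♞ · · ·│5
4│· ♙ ♘ ♙ · · · ·│4
3│· · ♙ · ♙ · · ·│3
2│♙ · · · · ♙ ♙ ♙│2
1│♖ · ♗ ♕ ♔ ♗ ♘ ♖│1
  ─────────────────
  a b c d e f g h


8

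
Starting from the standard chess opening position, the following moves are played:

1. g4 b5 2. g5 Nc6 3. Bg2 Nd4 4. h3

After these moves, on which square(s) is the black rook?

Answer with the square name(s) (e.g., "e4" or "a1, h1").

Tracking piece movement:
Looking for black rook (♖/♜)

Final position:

  a b c d e f g h
  ─────────────────
8│♜ · ♝ ♛ ♚ ♝ ♞ ♜│8
7│♟ · ♟ ♟ ♟ ♟ ♟ ♟│7
6│· · · · · · · ·│6
5│· ♟ · · · · ♙ ·│5
4│· · · ♞ · · · ·│4
3│· · · · · · · ♙│3
2│♙ ♙ ♙ ♙ ♙ ♙ ♗ ·│2
1│♖ ♘ ♗ ♕ ♔ · ♘ ♖│1
  ─────────────────
  a b c d e f g h


a8, h8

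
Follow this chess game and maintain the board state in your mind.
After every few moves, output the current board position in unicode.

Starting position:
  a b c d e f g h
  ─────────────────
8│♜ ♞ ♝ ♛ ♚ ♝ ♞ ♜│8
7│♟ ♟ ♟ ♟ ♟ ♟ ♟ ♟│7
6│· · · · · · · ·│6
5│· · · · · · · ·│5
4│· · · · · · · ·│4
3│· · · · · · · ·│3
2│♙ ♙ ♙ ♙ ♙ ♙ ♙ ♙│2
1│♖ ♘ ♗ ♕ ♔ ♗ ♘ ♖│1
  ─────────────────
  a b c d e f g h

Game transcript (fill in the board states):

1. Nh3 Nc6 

  a b c d e f g h
  ─────────────────
8│♜ · ♝ ♛ ♚ ♝ ♞ ♜│8
7│♟ ♟ ♟ ♟ ♟ ♟ ♟ ♟│7
6│· · ♞ · · · · ·│6
5│· · · · · · · ·│5
4│· · · · · · · ·│4
3│· · · · · · · ♘│3
2│♙ ♙ ♙ ♙ ♙ ♙ ♙ ♙│2
1│♖ ♘ ♗ ♕ ♔ ♗ · ♖│1
  ─────────────────
  a b c d e f g h

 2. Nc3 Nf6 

  a b c d e f g h
  ─────────────────
8│♜ · ♝ ♛ ♚ ♝ · ♜│8
7│♟ ♟ ♟ ♟ ♟ ♟ ♟ ♟│7
6│· · ♞ · · ♞ · ·│6
5│· · · · · · · ·│5
4│· · · · · · · ·│4
3│· · ♘ · · · · ♘│3
2│♙ ♙ ♙ ♙ ♙ ♙ ♙ ♙│2
1│♖ · ♗ ♕ ♔ ♗ · ♖│1
  ─────────────────
  a b c d e f g h

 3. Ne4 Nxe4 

  a b c d e f g h
  ─────────────────
8│♜ · ♝ ♛ ♚ ♝ · ♜│8
7│♟ ♟ ♟ ♟ ♟ ♟ ♟ ♟│7
6│· · ♞ · · · · ·│6
5│· · · · · · · ·│5
4│· · · · ♞ · · ·│4
3│· · · · · · · ♘│3
2│♙ ♙ ♙ ♙ ♙ ♙ ♙ ♙│2
1│♖ · ♗ ♕ ♔ ♗ · ♖│1
  ─────────────────
  a b c d e f g h

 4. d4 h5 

  a b c d e f g h
  ─────────────────
8│♜ · ♝ ♛ ♚ ♝ · ♜│8
7│♟ ♟ ♟ ♟ ♟ ♟ ♟ ·│7
6│· · ♞ · · · · ·│6
5│· · · · · · · ♟│5
4│· · · ♙ ♞ · · ·│4
3│· · · · · · · ♘│3
2│♙ ♙ ♙ · ♙ ♙ ♙ ♙│2
1│♖ · ♗ ♕ ♔ ♗ · ♖│1
  ─────────────────
  a b c d e f g h

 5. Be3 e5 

  a b c d e f g h
  ─────────────────
8│♜ · ♝ ♛ ♚ ♝ · ♜│8
7│♟ ♟ ♟ ♟ · ♟ ♟ ·│7
6│· · ♞ · · · · ·│6
5│· · · · ♟ · · ♟│5
4│· · · ♙ ♞ · · ·│4
3│· · · · ♗ · · ♘│3
2│♙ ♙ ♙ · ♙ ♙ ♙ ♙│2
1│♖ · · ♕ ♔ ♗ · ♖│1
  ─────────────────
  a b c d e f g h



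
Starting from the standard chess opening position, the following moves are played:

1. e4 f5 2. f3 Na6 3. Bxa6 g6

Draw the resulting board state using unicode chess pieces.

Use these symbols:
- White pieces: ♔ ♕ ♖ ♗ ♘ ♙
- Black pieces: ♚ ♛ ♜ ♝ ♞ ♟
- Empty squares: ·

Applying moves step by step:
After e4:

♜ ♞ ♝ ♛ ♚ ♝ ♞ ♜
♟ ♟ ♟ ♟ ♟ ♟ ♟ ♟
· · · · · · · ·
· · · · · · · ·
· · · · ♙ · · ·
· · · · · · · ·
♙ ♙ ♙ ♙ · ♙ ♙ ♙
♖ ♘ ♗ ♕ ♔ ♗ ♘ ♖


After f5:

♜ ♞ ♝ ♛ ♚ ♝ ♞ ♜
♟ ♟ ♟ ♟ ♟ · ♟ ♟
· · · · · · · ·
· · · · · ♟ · ·
· · · · ♙ · · ·
· · · · · · · ·
♙ ♙ ♙ ♙ · ♙ ♙ ♙
♖ ♘ ♗ ♕ ♔ ♗ ♘ ♖


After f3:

♜ ♞ ♝ ♛ ♚ ♝ ♞ ♜
♟ ♟ ♟ ♟ ♟ · ♟ ♟
· · · · · · · ·
· · · · · ♟ · ·
· · · · ♙ · · ·
· · · · · ♙ · ·
♙ ♙ ♙ ♙ · · ♙ ♙
♖ ♘ ♗ ♕ ♔ ♗ ♘ ♖


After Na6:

♜ · ♝ ♛ ♚ ♝ ♞ ♜
♟ ♟ ♟ ♟ ♟ · ♟ ♟
♞ · · · · · · ·
· · · · · ♟ · ·
· · · · ♙ · · ·
· · · · · ♙ · ·
♙ ♙ ♙ ♙ · · ♙ ♙
♖ ♘ ♗ ♕ ♔ ♗ ♘ ♖


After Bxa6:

♜ · ♝ ♛ ♚ ♝ ♞ ♜
♟ ♟ ♟ ♟ ♟ · ♟ ♟
♗ · · · · · · ·
· · · · · ♟ · ·
· · · · ♙ · · ·
· · · · · ♙ · ·
♙ ♙ ♙ ♙ · · ♙ ♙
♖ ♘ ♗ ♕ ♔ · ♘ ♖


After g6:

♜ · ♝ ♛ ♚ ♝ ♞ ♜
♟ ♟ ♟ ♟ ♟ · · ♟
♗ · · · · · ♟ ·
· · · · · ♟ · ·
· · · · ♙ · · ·
· · · · · ♙ · ·
♙ ♙ ♙ ♙ · · ♙ ♙
♖ ♘ ♗ ♕ ♔ · ♘ ♖



  a b c d e f g h
  ─────────────────
8│♜ · ♝ ♛ ♚ ♝ ♞ ♜│8
7│♟ ♟ ♟ ♟ ♟ · · ♟│7
6│♗ · · · · · ♟ ·│6
5│· · · · · ♟ · ·│5
4│· · · · ♙ · · ·│4
3│· · · · · ♙ · ·│3
2│♙ ♙ ♙ ♙ · · ♙ ♙│2
1│♖ ♘ ♗ ♕ ♔ · ♘ ♖│1
  ─────────────────
  a b c d e f g h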